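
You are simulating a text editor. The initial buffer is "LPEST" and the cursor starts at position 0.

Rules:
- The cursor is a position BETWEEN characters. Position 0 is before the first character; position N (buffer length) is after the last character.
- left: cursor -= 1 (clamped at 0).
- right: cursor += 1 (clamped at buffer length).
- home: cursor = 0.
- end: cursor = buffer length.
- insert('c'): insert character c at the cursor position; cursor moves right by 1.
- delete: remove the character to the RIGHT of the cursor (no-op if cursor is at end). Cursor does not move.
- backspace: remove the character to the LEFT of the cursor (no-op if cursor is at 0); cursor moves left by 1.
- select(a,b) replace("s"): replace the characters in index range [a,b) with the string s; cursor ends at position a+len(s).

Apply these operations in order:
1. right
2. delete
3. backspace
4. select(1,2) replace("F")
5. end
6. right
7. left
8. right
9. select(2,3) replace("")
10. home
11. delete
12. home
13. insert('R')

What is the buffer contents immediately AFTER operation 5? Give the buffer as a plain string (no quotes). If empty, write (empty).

Answer: EFT

Derivation:
After op 1 (right): buf='LPEST' cursor=1
After op 2 (delete): buf='LEST' cursor=1
After op 3 (backspace): buf='EST' cursor=0
After op 4 (select(1,2) replace("F")): buf='EFT' cursor=2
After op 5 (end): buf='EFT' cursor=3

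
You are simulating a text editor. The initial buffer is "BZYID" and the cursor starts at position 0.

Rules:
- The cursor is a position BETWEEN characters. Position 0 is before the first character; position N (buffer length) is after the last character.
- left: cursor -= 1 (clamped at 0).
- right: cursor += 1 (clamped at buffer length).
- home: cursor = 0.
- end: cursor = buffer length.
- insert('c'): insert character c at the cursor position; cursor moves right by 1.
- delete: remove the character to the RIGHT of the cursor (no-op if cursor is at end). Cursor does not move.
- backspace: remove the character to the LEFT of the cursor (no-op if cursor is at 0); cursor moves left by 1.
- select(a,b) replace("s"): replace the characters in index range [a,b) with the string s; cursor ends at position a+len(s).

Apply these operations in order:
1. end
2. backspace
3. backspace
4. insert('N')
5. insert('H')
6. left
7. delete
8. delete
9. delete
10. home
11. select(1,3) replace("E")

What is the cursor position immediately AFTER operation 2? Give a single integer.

After op 1 (end): buf='BZYID' cursor=5
After op 2 (backspace): buf='BZYI' cursor=4

Answer: 4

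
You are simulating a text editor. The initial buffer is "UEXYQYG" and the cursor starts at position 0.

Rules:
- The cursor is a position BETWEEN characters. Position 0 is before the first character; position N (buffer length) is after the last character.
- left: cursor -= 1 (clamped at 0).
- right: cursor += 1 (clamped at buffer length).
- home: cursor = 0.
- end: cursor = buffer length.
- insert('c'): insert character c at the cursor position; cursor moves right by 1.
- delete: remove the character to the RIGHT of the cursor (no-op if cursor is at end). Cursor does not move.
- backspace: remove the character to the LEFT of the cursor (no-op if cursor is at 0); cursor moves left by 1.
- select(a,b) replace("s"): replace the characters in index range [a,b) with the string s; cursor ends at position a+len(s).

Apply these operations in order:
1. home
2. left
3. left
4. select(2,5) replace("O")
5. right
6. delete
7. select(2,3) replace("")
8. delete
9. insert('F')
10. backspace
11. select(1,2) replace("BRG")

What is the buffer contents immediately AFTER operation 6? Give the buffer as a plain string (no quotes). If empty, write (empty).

Answer: UEOY

Derivation:
After op 1 (home): buf='UEXYQYG' cursor=0
After op 2 (left): buf='UEXYQYG' cursor=0
After op 3 (left): buf='UEXYQYG' cursor=0
After op 4 (select(2,5) replace("O")): buf='UEOYG' cursor=3
After op 5 (right): buf='UEOYG' cursor=4
After op 6 (delete): buf='UEOY' cursor=4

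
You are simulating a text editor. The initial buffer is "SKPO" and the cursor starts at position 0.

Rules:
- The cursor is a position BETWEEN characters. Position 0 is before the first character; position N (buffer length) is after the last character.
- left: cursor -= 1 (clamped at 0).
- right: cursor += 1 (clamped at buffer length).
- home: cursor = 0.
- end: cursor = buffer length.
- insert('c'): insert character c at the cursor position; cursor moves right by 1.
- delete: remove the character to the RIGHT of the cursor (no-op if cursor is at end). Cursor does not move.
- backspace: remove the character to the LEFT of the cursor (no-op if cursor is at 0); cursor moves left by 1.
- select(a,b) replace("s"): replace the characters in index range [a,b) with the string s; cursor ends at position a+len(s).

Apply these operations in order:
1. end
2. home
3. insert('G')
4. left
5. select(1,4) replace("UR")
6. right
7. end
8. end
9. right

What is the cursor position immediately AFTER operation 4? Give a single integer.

Answer: 0

Derivation:
After op 1 (end): buf='SKPO' cursor=4
After op 2 (home): buf='SKPO' cursor=0
After op 3 (insert('G')): buf='GSKPO' cursor=1
After op 4 (left): buf='GSKPO' cursor=0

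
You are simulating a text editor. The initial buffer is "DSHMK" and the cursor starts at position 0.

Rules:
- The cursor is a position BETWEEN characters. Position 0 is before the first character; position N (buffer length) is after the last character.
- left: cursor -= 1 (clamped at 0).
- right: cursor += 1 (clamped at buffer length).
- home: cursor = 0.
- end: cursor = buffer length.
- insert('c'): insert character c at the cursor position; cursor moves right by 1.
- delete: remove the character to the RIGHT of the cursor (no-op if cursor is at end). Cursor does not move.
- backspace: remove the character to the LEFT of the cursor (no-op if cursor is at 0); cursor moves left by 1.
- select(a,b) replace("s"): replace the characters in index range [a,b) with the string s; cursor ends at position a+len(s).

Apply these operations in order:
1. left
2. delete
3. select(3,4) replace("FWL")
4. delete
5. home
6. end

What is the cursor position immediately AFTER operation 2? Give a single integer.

After op 1 (left): buf='DSHMK' cursor=0
After op 2 (delete): buf='SHMK' cursor=0

Answer: 0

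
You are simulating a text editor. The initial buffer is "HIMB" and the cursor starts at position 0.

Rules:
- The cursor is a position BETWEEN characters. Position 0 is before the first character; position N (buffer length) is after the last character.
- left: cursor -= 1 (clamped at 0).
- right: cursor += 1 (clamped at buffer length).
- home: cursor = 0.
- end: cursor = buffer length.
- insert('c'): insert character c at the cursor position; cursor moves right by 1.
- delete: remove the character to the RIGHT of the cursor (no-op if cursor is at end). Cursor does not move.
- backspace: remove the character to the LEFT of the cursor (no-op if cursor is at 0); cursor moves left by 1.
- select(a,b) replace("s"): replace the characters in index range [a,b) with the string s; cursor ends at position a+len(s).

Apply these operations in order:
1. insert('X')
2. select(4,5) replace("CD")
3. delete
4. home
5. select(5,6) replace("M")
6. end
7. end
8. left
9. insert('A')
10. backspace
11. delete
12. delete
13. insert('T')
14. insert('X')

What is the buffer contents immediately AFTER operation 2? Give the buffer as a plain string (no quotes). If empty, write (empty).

After op 1 (insert('X')): buf='XHIMB' cursor=1
After op 2 (select(4,5) replace("CD")): buf='XHIMCD' cursor=6

Answer: XHIMCD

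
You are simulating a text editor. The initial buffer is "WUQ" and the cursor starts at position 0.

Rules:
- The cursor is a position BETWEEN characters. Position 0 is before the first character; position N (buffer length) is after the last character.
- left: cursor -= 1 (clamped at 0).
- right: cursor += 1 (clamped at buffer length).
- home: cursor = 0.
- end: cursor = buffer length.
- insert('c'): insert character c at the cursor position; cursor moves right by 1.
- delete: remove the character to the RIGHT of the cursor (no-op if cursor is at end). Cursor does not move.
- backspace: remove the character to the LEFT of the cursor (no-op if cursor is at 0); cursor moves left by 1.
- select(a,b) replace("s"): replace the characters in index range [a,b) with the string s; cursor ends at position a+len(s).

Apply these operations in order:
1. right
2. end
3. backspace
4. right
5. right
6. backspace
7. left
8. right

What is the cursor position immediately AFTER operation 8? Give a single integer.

Answer: 1

Derivation:
After op 1 (right): buf='WUQ' cursor=1
After op 2 (end): buf='WUQ' cursor=3
After op 3 (backspace): buf='WU' cursor=2
After op 4 (right): buf='WU' cursor=2
After op 5 (right): buf='WU' cursor=2
After op 6 (backspace): buf='W' cursor=1
After op 7 (left): buf='W' cursor=0
After op 8 (right): buf='W' cursor=1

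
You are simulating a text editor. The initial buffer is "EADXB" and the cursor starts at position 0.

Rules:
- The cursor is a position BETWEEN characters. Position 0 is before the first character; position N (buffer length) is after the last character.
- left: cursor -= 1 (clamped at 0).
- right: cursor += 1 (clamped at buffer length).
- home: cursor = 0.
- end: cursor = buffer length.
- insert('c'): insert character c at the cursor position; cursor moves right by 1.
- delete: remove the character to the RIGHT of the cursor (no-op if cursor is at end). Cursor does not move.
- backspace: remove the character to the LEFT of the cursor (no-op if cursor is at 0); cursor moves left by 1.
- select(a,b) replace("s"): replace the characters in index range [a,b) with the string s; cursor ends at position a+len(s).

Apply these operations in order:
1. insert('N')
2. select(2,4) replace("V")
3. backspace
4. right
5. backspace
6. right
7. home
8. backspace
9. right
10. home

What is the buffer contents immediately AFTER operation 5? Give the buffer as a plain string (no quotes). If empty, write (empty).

Answer: NEB

Derivation:
After op 1 (insert('N')): buf='NEADXB' cursor=1
After op 2 (select(2,4) replace("V")): buf='NEVXB' cursor=3
After op 3 (backspace): buf='NEXB' cursor=2
After op 4 (right): buf='NEXB' cursor=3
After op 5 (backspace): buf='NEB' cursor=2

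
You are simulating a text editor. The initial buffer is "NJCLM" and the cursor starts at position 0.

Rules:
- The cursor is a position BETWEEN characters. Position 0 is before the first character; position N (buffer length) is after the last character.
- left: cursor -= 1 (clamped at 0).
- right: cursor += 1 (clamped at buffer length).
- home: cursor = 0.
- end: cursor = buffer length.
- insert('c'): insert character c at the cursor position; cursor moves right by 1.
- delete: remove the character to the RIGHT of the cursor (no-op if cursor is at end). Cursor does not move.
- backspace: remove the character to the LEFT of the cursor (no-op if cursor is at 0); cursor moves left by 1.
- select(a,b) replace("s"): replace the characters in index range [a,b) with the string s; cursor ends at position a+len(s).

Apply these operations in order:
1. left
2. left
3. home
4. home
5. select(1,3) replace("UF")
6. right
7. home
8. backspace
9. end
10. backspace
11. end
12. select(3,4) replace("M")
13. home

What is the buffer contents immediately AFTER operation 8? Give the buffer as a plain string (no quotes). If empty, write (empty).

After op 1 (left): buf='NJCLM' cursor=0
After op 2 (left): buf='NJCLM' cursor=0
After op 3 (home): buf='NJCLM' cursor=0
After op 4 (home): buf='NJCLM' cursor=0
After op 5 (select(1,3) replace("UF")): buf='NUFLM' cursor=3
After op 6 (right): buf='NUFLM' cursor=4
After op 7 (home): buf='NUFLM' cursor=0
After op 8 (backspace): buf='NUFLM' cursor=0

Answer: NUFLM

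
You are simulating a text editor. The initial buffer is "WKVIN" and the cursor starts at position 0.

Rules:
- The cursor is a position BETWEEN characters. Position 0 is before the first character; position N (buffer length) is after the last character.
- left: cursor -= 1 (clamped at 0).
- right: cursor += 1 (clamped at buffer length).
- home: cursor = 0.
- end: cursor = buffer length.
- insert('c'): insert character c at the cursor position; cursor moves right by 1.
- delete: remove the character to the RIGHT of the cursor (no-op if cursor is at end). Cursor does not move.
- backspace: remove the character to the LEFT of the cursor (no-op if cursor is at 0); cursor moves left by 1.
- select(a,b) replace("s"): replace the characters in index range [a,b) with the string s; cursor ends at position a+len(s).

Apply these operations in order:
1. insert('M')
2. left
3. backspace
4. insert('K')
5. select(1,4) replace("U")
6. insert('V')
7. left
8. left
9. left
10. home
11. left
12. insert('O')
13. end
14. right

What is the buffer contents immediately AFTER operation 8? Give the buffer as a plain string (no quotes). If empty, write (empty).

Answer: KUVVIN

Derivation:
After op 1 (insert('M')): buf='MWKVIN' cursor=1
After op 2 (left): buf='MWKVIN' cursor=0
After op 3 (backspace): buf='MWKVIN' cursor=0
After op 4 (insert('K')): buf='KMWKVIN' cursor=1
After op 5 (select(1,4) replace("U")): buf='KUVIN' cursor=2
After op 6 (insert('V')): buf='KUVVIN' cursor=3
After op 7 (left): buf='KUVVIN' cursor=2
After op 8 (left): buf='KUVVIN' cursor=1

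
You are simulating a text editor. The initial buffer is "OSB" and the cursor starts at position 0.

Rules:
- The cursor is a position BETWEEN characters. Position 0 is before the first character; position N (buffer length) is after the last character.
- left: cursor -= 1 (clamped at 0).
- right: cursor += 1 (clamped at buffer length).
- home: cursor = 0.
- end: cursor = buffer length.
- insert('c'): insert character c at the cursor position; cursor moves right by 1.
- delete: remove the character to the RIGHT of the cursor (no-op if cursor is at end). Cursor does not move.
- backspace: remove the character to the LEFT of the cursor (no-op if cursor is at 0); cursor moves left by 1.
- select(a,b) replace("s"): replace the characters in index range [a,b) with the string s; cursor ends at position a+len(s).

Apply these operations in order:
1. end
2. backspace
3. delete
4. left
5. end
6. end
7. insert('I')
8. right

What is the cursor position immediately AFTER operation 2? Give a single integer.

After op 1 (end): buf='OSB' cursor=3
After op 2 (backspace): buf='OS' cursor=2

Answer: 2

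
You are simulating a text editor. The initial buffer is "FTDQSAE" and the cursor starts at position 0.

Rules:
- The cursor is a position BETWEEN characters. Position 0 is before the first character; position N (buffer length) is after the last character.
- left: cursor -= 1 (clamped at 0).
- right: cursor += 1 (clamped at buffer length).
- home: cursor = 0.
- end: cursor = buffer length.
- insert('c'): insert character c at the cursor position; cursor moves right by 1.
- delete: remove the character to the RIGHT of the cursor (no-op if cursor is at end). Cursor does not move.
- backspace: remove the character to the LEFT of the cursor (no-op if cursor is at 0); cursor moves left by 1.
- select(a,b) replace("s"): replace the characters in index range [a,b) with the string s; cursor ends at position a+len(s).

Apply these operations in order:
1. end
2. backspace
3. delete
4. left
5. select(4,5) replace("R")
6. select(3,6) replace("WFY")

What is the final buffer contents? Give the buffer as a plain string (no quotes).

After op 1 (end): buf='FTDQSAE' cursor=7
After op 2 (backspace): buf='FTDQSA' cursor=6
After op 3 (delete): buf='FTDQSA' cursor=6
After op 4 (left): buf='FTDQSA' cursor=5
After op 5 (select(4,5) replace("R")): buf='FTDQRA' cursor=5
After op 6 (select(3,6) replace("WFY")): buf='FTDWFY' cursor=6

Answer: FTDWFY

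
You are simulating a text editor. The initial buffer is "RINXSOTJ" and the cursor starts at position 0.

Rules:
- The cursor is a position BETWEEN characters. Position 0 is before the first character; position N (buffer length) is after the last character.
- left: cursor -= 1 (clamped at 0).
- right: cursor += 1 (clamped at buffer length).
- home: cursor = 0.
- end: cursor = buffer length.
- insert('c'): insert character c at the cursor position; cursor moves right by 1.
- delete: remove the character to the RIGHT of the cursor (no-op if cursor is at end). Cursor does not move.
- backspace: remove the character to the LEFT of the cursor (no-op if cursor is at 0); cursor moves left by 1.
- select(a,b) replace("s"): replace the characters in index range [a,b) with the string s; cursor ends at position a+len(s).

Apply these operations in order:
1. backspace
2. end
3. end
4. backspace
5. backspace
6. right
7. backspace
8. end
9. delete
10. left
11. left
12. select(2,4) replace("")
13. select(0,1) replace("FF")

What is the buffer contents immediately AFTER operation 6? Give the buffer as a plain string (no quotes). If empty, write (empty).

Answer: RINXSO

Derivation:
After op 1 (backspace): buf='RINXSOTJ' cursor=0
After op 2 (end): buf='RINXSOTJ' cursor=8
After op 3 (end): buf='RINXSOTJ' cursor=8
After op 4 (backspace): buf='RINXSOT' cursor=7
After op 5 (backspace): buf='RINXSO' cursor=6
After op 6 (right): buf='RINXSO' cursor=6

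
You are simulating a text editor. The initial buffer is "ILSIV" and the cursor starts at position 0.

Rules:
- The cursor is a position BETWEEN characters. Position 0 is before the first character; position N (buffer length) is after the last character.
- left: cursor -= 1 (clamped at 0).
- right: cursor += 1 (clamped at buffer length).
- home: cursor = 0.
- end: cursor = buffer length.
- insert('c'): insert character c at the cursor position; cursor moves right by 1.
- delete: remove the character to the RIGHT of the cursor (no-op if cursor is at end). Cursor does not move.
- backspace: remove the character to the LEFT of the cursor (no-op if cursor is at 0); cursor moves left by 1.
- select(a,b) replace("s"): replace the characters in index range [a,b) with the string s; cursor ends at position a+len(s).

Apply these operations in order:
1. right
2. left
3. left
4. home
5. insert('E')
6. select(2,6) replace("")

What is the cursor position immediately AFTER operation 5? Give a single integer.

Answer: 1

Derivation:
After op 1 (right): buf='ILSIV' cursor=1
After op 2 (left): buf='ILSIV' cursor=0
After op 3 (left): buf='ILSIV' cursor=0
After op 4 (home): buf='ILSIV' cursor=0
After op 5 (insert('E')): buf='EILSIV' cursor=1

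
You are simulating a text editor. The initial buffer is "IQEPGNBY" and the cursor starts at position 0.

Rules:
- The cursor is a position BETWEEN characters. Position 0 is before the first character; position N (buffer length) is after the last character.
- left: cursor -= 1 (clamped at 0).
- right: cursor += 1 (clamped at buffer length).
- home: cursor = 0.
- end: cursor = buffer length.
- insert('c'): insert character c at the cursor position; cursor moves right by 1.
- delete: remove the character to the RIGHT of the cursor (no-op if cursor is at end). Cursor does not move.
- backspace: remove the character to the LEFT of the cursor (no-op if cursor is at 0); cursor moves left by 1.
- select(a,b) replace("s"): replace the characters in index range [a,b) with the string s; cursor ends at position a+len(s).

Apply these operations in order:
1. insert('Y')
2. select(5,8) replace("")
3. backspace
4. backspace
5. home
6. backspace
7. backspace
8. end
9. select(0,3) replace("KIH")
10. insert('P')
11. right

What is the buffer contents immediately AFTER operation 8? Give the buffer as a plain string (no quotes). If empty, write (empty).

Answer: YIQY

Derivation:
After op 1 (insert('Y')): buf='YIQEPGNBY' cursor=1
After op 2 (select(5,8) replace("")): buf='YIQEPY' cursor=5
After op 3 (backspace): buf='YIQEY' cursor=4
After op 4 (backspace): buf='YIQY' cursor=3
After op 5 (home): buf='YIQY' cursor=0
After op 6 (backspace): buf='YIQY' cursor=0
After op 7 (backspace): buf='YIQY' cursor=0
After op 8 (end): buf='YIQY' cursor=4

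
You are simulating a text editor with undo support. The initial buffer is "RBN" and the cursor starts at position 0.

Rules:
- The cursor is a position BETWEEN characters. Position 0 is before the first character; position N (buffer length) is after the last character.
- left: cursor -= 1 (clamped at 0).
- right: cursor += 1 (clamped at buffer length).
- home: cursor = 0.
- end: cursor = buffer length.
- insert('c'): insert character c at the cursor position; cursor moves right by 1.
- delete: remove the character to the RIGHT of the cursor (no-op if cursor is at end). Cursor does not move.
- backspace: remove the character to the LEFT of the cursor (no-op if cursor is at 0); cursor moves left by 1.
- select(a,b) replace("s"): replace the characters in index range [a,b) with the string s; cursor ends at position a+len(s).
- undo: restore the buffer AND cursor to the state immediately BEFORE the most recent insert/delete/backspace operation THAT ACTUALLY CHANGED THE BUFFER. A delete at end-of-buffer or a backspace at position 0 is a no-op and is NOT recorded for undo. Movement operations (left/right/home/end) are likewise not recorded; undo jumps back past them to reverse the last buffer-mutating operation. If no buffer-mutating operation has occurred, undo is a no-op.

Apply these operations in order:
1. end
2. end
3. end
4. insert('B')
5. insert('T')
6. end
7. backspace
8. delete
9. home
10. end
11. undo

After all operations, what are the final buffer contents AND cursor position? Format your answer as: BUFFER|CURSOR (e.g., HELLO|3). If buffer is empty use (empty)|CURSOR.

Answer: RBNBT|5

Derivation:
After op 1 (end): buf='RBN' cursor=3
After op 2 (end): buf='RBN' cursor=3
After op 3 (end): buf='RBN' cursor=3
After op 4 (insert('B')): buf='RBNB' cursor=4
After op 5 (insert('T')): buf='RBNBT' cursor=5
After op 6 (end): buf='RBNBT' cursor=5
After op 7 (backspace): buf='RBNB' cursor=4
After op 8 (delete): buf='RBNB' cursor=4
After op 9 (home): buf='RBNB' cursor=0
After op 10 (end): buf='RBNB' cursor=4
After op 11 (undo): buf='RBNBT' cursor=5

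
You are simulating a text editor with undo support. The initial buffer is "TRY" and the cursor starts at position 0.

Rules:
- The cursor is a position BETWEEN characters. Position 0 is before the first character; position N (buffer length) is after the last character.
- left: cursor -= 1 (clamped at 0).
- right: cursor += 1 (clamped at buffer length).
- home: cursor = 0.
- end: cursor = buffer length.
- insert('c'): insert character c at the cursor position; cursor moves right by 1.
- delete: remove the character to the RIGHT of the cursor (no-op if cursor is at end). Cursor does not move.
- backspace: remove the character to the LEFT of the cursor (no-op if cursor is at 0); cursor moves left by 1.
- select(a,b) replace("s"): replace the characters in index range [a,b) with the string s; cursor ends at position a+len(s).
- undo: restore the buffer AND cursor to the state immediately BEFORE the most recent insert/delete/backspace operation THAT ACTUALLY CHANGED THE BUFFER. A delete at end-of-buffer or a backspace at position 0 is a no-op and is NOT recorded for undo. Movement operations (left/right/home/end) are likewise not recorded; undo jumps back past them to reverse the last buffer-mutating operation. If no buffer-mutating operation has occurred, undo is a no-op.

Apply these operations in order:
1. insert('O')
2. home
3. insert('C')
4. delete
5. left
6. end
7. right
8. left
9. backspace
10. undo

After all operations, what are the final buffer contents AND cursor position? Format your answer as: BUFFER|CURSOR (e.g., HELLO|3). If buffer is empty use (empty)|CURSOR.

After op 1 (insert('O')): buf='OTRY' cursor=1
After op 2 (home): buf='OTRY' cursor=0
After op 3 (insert('C')): buf='COTRY' cursor=1
After op 4 (delete): buf='CTRY' cursor=1
After op 5 (left): buf='CTRY' cursor=0
After op 6 (end): buf='CTRY' cursor=4
After op 7 (right): buf='CTRY' cursor=4
After op 8 (left): buf='CTRY' cursor=3
After op 9 (backspace): buf='CTY' cursor=2
After op 10 (undo): buf='CTRY' cursor=3

Answer: CTRY|3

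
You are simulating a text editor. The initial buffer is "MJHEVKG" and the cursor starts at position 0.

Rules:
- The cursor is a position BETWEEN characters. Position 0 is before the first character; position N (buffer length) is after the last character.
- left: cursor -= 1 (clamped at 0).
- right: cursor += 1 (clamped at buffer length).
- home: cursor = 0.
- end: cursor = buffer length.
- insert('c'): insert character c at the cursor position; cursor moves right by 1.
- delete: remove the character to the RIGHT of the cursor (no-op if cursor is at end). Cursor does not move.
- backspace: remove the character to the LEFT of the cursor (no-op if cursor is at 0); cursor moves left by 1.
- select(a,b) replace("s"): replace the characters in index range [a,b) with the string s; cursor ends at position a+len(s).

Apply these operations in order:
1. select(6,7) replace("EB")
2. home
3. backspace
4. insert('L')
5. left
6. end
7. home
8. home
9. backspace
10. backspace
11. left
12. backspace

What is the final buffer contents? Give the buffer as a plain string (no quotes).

Answer: LMJHEVKEB

Derivation:
After op 1 (select(6,7) replace("EB")): buf='MJHEVKEB' cursor=8
After op 2 (home): buf='MJHEVKEB' cursor=0
After op 3 (backspace): buf='MJHEVKEB' cursor=0
After op 4 (insert('L')): buf='LMJHEVKEB' cursor=1
After op 5 (left): buf='LMJHEVKEB' cursor=0
After op 6 (end): buf='LMJHEVKEB' cursor=9
After op 7 (home): buf='LMJHEVKEB' cursor=0
After op 8 (home): buf='LMJHEVKEB' cursor=0
After op 9 (backspace): buf='LMJHEVKEB' cursor=0
After op 10 (backspace): buf='LMJHEVKEB' cursor=0
After op 11 (left): buf='LMJHEVKEB' cursor=0
After op 12 (backspace): buf='LMJHEVKEB' cursor=0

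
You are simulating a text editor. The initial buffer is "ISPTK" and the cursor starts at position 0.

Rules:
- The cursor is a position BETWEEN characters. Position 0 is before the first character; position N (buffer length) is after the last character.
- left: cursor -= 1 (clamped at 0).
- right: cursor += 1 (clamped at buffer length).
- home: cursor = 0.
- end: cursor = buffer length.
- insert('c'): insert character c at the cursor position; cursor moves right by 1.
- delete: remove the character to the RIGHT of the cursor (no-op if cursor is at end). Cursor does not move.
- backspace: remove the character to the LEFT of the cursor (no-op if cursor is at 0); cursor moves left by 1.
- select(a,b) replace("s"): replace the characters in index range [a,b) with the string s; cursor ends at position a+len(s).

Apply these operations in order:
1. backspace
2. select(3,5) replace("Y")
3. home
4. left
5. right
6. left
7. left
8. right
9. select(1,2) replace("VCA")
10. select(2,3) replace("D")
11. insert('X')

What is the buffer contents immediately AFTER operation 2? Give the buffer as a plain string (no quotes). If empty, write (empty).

Answer: ISPY

Derivation:
After op 1 (backspace): buf='ISPTK' cursor=0
After op 2 (select(3,5) replace("Y")): buf='ISPY' cursor=4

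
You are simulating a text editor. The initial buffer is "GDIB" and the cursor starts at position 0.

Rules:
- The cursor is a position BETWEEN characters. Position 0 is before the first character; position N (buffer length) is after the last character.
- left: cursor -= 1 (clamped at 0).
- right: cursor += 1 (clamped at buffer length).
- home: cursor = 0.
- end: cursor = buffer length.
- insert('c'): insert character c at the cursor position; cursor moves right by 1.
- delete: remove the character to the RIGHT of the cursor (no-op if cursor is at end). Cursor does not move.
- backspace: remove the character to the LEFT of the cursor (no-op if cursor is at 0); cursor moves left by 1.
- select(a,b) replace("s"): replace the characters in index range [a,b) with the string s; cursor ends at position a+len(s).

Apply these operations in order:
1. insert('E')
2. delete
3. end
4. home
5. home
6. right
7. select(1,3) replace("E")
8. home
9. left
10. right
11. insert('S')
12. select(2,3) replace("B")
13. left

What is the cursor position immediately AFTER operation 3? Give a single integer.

After op 1 (insert('E')): buf='EGDIB' cursor=1
After op 2 (delete): buf='EDIB' cursor=1
After op 3 (end): buf='EDIB' cursor=4

Answer: 4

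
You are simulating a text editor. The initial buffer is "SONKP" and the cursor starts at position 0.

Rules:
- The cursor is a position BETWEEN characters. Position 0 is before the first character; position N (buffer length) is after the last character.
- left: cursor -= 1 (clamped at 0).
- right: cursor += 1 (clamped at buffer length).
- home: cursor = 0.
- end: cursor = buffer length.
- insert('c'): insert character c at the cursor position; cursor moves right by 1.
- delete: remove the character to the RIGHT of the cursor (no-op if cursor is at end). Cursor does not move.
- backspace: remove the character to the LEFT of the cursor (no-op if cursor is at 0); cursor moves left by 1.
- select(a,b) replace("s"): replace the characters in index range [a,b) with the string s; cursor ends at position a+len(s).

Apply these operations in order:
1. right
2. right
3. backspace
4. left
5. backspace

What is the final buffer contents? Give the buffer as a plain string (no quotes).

Answer: SNKP

Derivation:
After op 1 (right): buf='SONKP' cursor=1
After op 2 (right): buf='SONKP' cursor=2
After op 3 (backspace): buf='SNKP' cursor=1
After op 4 (left): buf='SNKP' cursor=0
After op 5 (backspace): buf='SNKP' cursor=0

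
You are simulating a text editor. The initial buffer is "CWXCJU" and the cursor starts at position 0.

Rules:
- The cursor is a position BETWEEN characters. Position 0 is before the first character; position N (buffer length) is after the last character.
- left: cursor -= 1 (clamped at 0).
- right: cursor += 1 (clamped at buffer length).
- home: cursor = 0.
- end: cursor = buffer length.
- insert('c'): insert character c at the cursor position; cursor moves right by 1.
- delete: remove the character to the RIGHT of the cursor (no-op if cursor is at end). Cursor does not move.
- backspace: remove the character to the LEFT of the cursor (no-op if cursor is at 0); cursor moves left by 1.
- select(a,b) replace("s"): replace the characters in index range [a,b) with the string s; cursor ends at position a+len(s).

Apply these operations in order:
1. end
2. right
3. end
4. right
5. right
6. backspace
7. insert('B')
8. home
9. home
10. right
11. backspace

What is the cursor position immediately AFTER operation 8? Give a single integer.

After op 1 (end): buf='CWXCJU' cursor=6
After op 2 (right): buf='CWXCJU' cursor=6
After op 3 (end): buf='CWXCJU' cursor=6
After op 4 (right): buf='CWXCJU' cursor=6
After op 5 (right): buf='CWXCJU' cursor=6
After op 6 (backspace): buf='CWXCJ' cursor=5
After op 7 (insert('B')): buf='CWXCJB' cursor=6
After op 8 (home): buf='CWXCJB' cursor=0

Answer: 0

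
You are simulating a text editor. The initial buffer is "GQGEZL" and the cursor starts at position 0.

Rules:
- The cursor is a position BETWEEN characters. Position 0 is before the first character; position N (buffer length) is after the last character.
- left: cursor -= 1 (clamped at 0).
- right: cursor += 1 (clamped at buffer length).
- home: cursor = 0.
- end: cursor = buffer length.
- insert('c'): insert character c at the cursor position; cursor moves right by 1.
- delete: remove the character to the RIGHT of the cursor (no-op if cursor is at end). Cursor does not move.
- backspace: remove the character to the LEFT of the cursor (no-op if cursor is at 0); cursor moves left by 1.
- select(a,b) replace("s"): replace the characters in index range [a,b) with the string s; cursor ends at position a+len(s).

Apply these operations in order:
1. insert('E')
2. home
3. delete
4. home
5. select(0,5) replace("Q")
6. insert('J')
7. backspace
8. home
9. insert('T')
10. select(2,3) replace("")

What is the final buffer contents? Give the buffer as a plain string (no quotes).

After op 1 (insert('E')): buf='EGQGEZL' cursor=1
After op 2 (home): buf='EGQGEZL' cursor=0
After op 3 (delete): buf='GQGEZL' cursor=0
After op 4 (home): buf='GQGEZL' cursor=0
After op 5 (select(0,5) replace("Q")): buf='QL' cursor=1
After op 6 (insert('J')): buf='QJL' cursor=2
After op 7 (backspace): buf='QL' cursor=1
After op 8 (home): buf='QL' cursor=0
After op 9 (insert('T')): buf='TQL' cursor=1
After op 10 (select(2,3) replace("")): buf='TQ' cursor=2

Answer: TQ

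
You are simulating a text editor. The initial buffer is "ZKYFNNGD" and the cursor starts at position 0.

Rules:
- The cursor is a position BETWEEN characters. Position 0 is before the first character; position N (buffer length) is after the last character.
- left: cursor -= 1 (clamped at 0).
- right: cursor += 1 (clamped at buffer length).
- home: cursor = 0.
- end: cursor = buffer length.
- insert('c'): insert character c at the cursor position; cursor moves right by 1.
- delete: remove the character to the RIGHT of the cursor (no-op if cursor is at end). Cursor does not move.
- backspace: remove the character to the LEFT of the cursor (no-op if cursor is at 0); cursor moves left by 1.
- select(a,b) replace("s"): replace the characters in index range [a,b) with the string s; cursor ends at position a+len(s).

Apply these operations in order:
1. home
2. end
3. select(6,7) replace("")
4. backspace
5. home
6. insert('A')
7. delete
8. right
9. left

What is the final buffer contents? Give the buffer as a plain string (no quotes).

Answer: AKYFND

Derivation:
After op 1 (home): buf='ZKYFNNGD' cursor=0
After op 2 (end): buf='ZKYFNNGD' cursor=8
After op 3 (select(6,7) replace("")): buf='ZKYFNND' cursor=6
After op 4 (backspace): buf='ZKYFND' cursor=5
After op 5 (home): buf='ZKYFND' cursor=0
After op 6 (insert('A')): buf='AZKYFND' cursor=1
After op 7 (delete): buf='AKYFND' cursor=1
After op 8 (right): buf='AKYFND' cursor=2
After op 9 (left): buf='AKYFND' cursor=1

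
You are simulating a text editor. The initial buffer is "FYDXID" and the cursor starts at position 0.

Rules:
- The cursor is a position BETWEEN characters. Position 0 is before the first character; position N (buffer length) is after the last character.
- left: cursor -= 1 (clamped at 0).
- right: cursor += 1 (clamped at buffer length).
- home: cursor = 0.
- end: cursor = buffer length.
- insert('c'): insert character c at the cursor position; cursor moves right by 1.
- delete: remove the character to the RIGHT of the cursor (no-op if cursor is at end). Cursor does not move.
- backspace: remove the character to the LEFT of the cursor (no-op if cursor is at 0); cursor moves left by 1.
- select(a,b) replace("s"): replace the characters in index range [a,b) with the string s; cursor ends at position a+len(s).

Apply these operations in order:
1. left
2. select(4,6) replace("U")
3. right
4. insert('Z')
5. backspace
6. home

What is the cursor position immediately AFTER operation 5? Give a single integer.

Answer: 5

Derivation:
After op 1 (left): buf='FYDXID' cursor=0
After op 2 (select(4,6) replace("U")): buf='FYDXU' cursor=5
After op 3 (right): buf='FYDXU' cursor=5
After op 4 (insert('Z')): buf='FYDXUZ' cursor=6
After op 5 (backspace): buf='FYDXU' cursor=5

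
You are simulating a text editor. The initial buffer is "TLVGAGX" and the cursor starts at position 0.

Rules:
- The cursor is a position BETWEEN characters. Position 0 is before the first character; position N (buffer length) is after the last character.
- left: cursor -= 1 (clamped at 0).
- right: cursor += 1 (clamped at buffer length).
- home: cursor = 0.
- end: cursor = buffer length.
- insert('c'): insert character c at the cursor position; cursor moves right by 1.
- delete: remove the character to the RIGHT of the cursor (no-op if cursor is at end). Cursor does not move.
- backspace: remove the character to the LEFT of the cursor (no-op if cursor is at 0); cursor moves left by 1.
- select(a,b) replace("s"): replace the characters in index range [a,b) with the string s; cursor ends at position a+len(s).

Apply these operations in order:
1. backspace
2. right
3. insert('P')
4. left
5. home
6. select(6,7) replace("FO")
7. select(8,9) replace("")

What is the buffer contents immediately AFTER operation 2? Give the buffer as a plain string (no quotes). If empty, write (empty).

Answer: TLVGAGX

Derivation:
After op 1 (backspace): buf='TLVGAGX' cursor=0
After op 2 (right): buf='TLVGAGX' cursor=1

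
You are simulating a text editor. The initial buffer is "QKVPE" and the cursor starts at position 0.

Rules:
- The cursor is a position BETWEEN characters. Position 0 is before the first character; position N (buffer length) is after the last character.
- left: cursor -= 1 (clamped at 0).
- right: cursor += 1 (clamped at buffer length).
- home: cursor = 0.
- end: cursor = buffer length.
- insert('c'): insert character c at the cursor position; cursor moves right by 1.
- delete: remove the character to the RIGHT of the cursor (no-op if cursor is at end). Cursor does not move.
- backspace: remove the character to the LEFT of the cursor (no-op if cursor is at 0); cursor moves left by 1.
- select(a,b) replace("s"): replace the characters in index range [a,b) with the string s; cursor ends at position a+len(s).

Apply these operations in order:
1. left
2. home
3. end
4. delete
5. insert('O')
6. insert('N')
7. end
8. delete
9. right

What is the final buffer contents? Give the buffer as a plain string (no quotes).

After op 1 (left): buf='QKVPE' cursor=0
After op 2 (home): buf='QKVPE' cursor=0
After op 3 (end): buf='QKVPE' cursor=5
After op 4 (delete): buf='QKVPE' cursor=5
After op 5 (insert('O')): buf='QKVPEO' cursor=6
After op 6 (insert('N')): buf='QKVPEON' cursor=7
After op 7 (end): buf='QKVPEON' cursor=7
After op 8 (delete): buf='QKVPEON' cursor=7
After op 9 (right): buf='QKVPEON' cursor=7

Answer: QKVPEON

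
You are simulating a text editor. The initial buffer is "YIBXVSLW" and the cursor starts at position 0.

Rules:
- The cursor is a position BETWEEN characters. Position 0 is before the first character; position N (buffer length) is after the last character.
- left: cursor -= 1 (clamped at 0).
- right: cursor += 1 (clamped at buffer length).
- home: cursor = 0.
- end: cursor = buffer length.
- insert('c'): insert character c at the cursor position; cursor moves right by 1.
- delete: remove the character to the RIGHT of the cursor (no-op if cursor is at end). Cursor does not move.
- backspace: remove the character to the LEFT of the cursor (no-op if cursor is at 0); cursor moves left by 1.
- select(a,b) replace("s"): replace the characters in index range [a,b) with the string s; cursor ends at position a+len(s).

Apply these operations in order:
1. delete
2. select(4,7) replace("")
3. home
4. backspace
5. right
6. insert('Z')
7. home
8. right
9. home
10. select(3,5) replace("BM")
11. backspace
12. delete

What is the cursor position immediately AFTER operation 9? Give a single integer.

Answer: 0

Derivation:
After op 1 (delete): buf='IBXVSLW' cursor=0
After op 2 (select(4,7) replace("")): buf='IBXV' cursor=4
After op 3 (home): buf='IBXV' cursor=0
After op 4 (backspace): buf='IBXV' cursor=0
After op 5 (right): buf='IBXV' cursor=1
After op 6 (insert('Z')): buf='IZBXV' cursor=2
After op 7 (home): buf='IZBXV' cursor=0
After op 8 (right): buf='IZBXV' cursor=1
After op 9 (home): buf='IZBXV' cursor=0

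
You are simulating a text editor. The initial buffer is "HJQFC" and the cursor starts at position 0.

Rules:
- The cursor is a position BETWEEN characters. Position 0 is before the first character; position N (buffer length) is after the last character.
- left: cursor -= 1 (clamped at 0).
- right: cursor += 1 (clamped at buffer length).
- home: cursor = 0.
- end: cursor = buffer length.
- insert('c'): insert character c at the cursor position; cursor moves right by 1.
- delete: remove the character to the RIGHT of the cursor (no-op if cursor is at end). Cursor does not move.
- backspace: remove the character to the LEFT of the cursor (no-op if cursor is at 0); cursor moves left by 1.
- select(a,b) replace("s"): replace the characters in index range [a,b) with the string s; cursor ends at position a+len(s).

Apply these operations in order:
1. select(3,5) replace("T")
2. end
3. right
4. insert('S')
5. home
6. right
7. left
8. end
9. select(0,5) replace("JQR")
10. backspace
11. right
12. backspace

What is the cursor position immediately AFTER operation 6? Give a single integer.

After op 1 (select(3,5) replace("T")): buf='HJQT' cursor=4
After op 2 (end): buf='HJQT' cursor=4
After op 3 (right): buf='HJQT' cursor=4
After op 4 (insert('S')): buf='HJQTS' cursor=5
After op 5 (home): buf='HJQTS' cursor=0
After op 6 (right): buf='HJQTS' cursor=1

Answer: 1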